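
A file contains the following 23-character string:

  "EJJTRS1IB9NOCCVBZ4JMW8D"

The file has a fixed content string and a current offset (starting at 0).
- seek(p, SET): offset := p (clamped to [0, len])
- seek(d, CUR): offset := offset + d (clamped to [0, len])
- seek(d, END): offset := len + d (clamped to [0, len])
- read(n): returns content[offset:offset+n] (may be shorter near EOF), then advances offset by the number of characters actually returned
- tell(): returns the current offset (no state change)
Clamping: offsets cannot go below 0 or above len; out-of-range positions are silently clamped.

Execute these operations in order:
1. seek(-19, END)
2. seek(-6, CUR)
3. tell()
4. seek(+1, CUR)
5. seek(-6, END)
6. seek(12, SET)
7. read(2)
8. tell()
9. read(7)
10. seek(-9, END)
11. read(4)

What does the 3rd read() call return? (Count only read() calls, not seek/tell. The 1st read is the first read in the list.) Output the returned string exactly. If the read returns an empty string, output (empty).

Answer: VBZ4

Derivation:
After 1 (seek(-19, END)): offset=4
After 2 (seek(-6, CUR)): offset=0
After 3 (tell()): offset=0
After 4 (seek(+1, CUR)): offset=1
After 5 (seek(-6, END)): offset=17
After 6 (seek(12, SET)): offset=12
After 7 (read(2)): returned 'CC', offset=14
After 8 (tell()): offset=14
After 9 (read(7)): returned 'VBZ4JMW', offset=21
After 10 (seek(-9, END)): offset=14
After 11 (read(4)): returned 'VBZ4', offset=18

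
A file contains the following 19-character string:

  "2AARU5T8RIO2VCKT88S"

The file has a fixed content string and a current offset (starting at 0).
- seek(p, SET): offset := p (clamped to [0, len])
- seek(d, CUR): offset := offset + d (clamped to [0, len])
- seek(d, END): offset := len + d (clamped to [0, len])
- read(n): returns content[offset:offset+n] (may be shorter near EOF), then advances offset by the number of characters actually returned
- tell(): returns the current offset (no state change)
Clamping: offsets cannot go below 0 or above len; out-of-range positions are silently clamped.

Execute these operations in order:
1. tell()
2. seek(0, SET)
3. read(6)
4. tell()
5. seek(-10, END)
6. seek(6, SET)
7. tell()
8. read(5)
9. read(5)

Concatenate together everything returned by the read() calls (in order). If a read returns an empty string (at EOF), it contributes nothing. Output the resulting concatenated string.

Answer: 2AARU5T8RIO2VCKT

Derivation:
After 1 (tell()): offset=0
After 2 (seek(0, SET)): offset=0
After 3 (read(6)): returned '2AARU5', offset=6
After 4 (tell()): offset=6
After 5 (seek(-10, END)): offset=9
After 6 (seek(6, SET)): offset=6
After 7 (tell()): offset=6
After 8 (read(5)): returned 'T8RIO', offset=11
After 9 (read(5)): returned '2VCKT', offset=16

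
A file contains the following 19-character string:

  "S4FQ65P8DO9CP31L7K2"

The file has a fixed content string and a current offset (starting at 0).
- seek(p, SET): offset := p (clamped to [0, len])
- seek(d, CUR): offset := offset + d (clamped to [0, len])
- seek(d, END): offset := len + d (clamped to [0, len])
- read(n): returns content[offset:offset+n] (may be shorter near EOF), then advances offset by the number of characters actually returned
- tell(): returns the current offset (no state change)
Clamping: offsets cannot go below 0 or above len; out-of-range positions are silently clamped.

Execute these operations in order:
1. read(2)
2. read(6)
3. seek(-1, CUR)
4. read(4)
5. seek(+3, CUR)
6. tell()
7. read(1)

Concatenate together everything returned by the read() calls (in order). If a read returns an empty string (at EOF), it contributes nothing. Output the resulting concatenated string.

After 1 (read(2)): returned 'S4', offset=2
After 2 (read(6)): returned 'FQ65P8', offset=8
After 3 (seek(-1, CUR)): offset=7
After 4 (read(4)): returned '8DO9', offset=11
After 5 (seek(+3, CUR)): offset=14
After 6 (tell()): offset=14
After 7 (read(1)): returned '1', offset=15

Answer: S4FQ65P88DO91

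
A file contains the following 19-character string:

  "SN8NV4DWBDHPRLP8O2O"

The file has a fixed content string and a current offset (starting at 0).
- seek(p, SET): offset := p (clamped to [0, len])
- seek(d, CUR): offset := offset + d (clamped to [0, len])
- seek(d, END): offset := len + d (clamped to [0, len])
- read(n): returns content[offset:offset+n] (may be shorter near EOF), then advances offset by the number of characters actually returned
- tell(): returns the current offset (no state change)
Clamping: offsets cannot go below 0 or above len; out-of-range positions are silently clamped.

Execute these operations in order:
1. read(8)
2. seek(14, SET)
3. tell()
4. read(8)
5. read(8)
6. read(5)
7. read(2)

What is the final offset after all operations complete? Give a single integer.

Answer: 19

Derivation:
After 1 (read(8)): returned 'SN8NV4DW', offset=8
After 2 (seek(14, SET)): offset=14
After 3 (tell()): offset=14
After 4 (read(8)): returned 'P8O2O', offset=19
After 5 (read(8)): returned '', offset=19
After 6 (read(5)): returned '', offset=19
After 7 (read(2)): returned '', offset=19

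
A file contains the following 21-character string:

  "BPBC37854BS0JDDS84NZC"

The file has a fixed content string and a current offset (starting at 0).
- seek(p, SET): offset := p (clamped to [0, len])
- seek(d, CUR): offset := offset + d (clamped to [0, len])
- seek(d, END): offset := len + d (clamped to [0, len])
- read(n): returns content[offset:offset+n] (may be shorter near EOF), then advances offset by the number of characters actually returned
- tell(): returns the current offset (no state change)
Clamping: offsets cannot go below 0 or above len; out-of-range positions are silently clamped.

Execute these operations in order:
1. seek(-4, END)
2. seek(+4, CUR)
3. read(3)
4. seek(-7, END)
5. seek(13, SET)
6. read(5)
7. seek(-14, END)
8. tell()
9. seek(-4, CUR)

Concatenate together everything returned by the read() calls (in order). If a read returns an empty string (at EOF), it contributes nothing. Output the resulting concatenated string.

Answer: DDS84

Derivation:
After 1 (seek(-4, END)): offset=17
After 2 (seek(+4, CUR)): offset=21
After 3 (read(3)): returned '', offset=21
After 4 (seek(-7, END)): offset=14
After 5 (seek(13, SET)): offset=13
After 6 (read(5)): returned 'DDS84', offset=18
After 7 (seek(-14, END)): offset=7
After 8 (tell()): offset=7
After 9 (seek(-4, CUR)): offset=3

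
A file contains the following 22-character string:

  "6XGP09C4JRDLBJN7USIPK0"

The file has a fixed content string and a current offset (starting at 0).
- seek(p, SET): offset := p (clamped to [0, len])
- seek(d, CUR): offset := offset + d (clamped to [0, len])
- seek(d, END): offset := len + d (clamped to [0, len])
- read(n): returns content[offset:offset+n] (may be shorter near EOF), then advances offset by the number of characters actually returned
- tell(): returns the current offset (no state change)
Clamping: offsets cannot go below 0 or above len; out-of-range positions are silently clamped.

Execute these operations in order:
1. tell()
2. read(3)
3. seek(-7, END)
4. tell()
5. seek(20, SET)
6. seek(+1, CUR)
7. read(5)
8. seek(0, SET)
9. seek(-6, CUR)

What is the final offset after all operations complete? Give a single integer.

Answer: 0

Derivation:
After 1 (tell()): offset=0
After 2 (read(3)): returned '6XG', offset=3
After 3 (seek(-7, END)): offset=15
After 4 (tell()): offset=15
After 5 (seek(20, SET)): offset=20
After 6 (seek(+1, CUR)): offset=21
After 7 (read(5)): returned '0', offset=22
After 8 (seek(0, SET)): offset=0
After 9 (seek(-6, CUR)): offset=0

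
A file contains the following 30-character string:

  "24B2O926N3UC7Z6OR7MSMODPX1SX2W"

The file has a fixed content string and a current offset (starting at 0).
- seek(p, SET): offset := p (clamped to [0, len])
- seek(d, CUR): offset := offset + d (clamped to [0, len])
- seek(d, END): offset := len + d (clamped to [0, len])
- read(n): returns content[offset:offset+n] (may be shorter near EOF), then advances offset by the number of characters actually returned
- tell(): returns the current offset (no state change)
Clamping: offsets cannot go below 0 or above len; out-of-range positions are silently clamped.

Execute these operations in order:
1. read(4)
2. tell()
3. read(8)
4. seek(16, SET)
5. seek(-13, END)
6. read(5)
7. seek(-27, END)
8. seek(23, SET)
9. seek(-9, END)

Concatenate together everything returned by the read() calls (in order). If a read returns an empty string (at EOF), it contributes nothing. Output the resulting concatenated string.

Answer: 24B2O926N3UC7MSMO

Derivation:
After 1 (read(4)): returned '24B2', offset=4
After 2 (tell()): offset=4
After 3 (read(8)): returned 'O926N3UC', offset=12
After 4 (seek(16, SET)): offset=16
After 5 (seek(-13, END)): offset=17
After 6 (read(5)): returned '7MSMO', offset=22
After 7 (seek(-27, END)): offset=3
After 8 (seek(23, SET)): offset=23
After 9 (seek(-9, END)): offset=21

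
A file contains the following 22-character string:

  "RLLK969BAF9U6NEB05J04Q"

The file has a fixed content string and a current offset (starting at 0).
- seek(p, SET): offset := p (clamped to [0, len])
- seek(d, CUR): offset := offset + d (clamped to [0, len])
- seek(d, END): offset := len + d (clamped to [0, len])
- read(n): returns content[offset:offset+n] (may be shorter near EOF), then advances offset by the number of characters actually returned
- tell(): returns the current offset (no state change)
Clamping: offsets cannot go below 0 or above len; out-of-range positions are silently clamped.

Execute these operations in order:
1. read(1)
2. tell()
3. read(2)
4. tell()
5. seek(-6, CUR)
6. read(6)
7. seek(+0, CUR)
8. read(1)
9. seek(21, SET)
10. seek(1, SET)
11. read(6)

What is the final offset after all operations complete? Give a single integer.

After 1 (read(1)): returned 'R', offset=1
After 2 (tell()): offset=1
After 3 (read(2)): returned 'LL', offset=3
After 4 (tell()): offset=3
After 5 (seek(-6, CUR)): offset=0
After 6 (read(6)): returned 'RLLK96', offset=6
After 7 (seek(+0, CUR)): offset=6
After 8 (read(1)): returned '9', offset=7
After 9 (seek(21, SET)): offset=21
After 10 (seek(1, SET)): offset=1
After 11 (read(6)): returned 'LLK969', offset=7

Answer: 7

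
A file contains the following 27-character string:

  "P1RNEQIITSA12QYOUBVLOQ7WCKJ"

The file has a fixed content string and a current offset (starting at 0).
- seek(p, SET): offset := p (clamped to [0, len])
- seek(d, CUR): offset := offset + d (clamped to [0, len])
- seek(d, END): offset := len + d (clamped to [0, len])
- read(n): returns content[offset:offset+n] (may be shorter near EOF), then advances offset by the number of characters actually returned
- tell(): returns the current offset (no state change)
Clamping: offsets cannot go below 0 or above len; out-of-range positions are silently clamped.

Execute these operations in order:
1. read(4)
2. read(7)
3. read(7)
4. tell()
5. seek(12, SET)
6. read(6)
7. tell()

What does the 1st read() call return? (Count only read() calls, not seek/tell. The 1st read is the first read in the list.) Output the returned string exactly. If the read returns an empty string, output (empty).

Answer: P1RN

Derivation:
After 1 (read(4)): returned 'P1RN', offset=4
After 2 (read(7)): returned 'EQIITSA', offset=11
After 3 (read(7)): returned '12QYOUB', offset=18
After 4 (tell()): offset=18
After 5 (seek(12, SET)): offset=12
After 6 (read(6)): returned '2QYOUB', offset=18
After 7 (tell()): offset=18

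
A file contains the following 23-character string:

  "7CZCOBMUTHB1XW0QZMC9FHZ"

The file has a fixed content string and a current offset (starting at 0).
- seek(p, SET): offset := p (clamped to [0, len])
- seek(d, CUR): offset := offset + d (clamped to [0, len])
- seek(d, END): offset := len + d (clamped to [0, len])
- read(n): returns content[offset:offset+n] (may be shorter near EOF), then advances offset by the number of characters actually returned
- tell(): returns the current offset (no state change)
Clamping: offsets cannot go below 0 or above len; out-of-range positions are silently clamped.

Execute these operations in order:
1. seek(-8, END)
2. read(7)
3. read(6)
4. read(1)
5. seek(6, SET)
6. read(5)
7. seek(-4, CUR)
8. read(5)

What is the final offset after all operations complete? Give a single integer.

Answer: 12

Derivation:
After 1 (seek(-8, END)): offset=15
After 2 (read(7)): returned 'QZMC9FH', offset=22
After 3 (read(6)): returned 'Z', offset=23
After 4 (read(1)): returned '', offset=23
After 5 (seek(6, SET)): offset=6
After 6 (read(5)): returned 'MUTHB', offset=11
After 7 (seek(-4, CUR)): offset=7
After 8 (read(5)): returned 'UTHB1', offset=12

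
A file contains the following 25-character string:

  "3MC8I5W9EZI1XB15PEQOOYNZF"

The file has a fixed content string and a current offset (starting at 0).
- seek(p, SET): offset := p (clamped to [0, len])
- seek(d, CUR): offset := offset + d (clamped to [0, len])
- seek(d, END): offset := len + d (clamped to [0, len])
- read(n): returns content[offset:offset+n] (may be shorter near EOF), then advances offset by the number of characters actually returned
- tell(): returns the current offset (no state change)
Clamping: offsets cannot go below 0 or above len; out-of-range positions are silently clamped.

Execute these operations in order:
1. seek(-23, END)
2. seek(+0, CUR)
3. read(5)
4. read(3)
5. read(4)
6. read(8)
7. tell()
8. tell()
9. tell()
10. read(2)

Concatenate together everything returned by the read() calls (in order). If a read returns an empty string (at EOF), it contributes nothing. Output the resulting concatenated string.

Answer: C8I5W9EZI1XB15PEQOOYNZ

Derivation:
After 1 (seek(-23, END)): offset=2
After 2 (seek(+0, CUR)): offset=2
After 3 (read(5)): returned 'C8I5W', offset=7
After 4 (read(3)): returned '9EZ', offset=10
After 5 (read(4)): returned 'I1XB', offset=14
After 6 (read(8)): returned '15PEQOOY', offset=22
After 7 (tell()): offset=22
After 8 (tell()): offset=22
After 9 (tell()): offset=22
After 10 (read(2)): returned 'NZ', offset=24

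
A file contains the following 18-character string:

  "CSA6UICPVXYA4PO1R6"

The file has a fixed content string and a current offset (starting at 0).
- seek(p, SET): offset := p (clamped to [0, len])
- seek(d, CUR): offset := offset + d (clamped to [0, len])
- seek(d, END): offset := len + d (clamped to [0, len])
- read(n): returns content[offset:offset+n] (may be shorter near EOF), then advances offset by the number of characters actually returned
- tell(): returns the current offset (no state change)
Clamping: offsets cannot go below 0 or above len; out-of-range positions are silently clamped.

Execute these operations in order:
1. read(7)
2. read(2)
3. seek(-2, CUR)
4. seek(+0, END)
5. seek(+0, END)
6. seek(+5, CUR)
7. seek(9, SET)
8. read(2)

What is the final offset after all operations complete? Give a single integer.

After 1 (read(7)): returned 'CSA6UIC', offset=7
After 2 (read(2)): returned 'PV', offset=9
After 3 (seek(-2, CUR)): offset=7
After 4 (seek(+0, END)): offset=18
After 5 (seek(+0, END)): offset=18
After 6 (seek(+5, CUR)): offset=18
After 7 (seek(9, SET)): offset=9
After 8 (read(2)): returned 'XY', offset=11

Answer: 11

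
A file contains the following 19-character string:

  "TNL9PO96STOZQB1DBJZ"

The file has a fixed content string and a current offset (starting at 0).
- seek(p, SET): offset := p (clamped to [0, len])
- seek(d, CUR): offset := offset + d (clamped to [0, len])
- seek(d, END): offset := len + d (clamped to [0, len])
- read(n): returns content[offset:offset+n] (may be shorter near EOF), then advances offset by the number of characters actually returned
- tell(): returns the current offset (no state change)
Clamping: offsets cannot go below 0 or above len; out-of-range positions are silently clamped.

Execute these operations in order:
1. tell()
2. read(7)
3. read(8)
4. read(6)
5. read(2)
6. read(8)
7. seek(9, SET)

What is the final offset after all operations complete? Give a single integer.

Answer: 9

Derivation:
After 1 (tell()): offset=0
After 2 (read(7)): returned 'TNL9PO9', offset=7
After 3 (read(8)): returned '6STOZQB1', offset=15
After 4 (read(6)): returned 'DBJZ', offset=19
After 5 (read(2)): returned '', offset=19
After 6 (read(8)): returned '', offset=19
After 7 (seek(9, SET)): offset=9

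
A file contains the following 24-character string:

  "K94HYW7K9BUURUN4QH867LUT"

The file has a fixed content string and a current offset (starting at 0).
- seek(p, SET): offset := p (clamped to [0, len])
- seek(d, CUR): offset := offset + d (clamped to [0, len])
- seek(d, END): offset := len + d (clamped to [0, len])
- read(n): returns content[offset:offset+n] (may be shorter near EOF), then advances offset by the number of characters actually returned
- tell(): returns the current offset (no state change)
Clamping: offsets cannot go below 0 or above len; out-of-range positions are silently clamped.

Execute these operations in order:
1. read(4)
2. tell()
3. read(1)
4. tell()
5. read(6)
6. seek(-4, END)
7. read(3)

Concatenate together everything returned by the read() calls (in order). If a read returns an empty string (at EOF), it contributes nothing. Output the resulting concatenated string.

After 1 (read(4)): returned 'K94H', offset=4
After 2 (tell()): offset=4
After 3 (read(1)): returned 'Y', offset=5
After 4 (tell()): offset=5
After 5 (read(6)): returned 'W7K9BU', offset=11
After 6 (seek(-4, END)): offset=20
After 7 (read(3)): returned '7LU', offset=23

Answer: K94HYW7K9BU7LU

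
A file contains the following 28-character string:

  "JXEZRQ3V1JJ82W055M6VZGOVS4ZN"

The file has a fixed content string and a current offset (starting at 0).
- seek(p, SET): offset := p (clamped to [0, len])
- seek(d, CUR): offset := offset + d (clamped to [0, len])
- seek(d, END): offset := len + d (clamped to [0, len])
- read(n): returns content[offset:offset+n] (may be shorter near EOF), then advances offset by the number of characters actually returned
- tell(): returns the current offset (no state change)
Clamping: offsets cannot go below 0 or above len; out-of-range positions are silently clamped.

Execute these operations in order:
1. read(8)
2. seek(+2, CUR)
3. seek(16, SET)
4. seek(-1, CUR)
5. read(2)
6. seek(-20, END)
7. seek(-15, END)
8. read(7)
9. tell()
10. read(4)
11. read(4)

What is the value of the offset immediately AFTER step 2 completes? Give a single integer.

Answer: 10

Derivation:
After 1 (read(8)): returned 'JXEZRQ3V', offset=8
After 2 (seek(+2, CUR)): offset=10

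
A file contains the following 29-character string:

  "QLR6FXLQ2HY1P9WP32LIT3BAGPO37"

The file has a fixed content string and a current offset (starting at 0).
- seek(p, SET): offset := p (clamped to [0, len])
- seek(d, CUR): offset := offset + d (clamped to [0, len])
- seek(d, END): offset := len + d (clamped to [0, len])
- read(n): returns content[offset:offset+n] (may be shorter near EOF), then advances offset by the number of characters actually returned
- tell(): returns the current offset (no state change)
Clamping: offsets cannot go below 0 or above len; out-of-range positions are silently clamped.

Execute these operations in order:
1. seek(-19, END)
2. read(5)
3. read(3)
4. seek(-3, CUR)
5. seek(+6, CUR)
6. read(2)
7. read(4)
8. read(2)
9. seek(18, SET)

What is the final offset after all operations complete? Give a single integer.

Answer: 18

Derivation:
After 1 (seek(-19, END)): offset=10
After 2 (read(5)): returned 'Y1P9W', offset=15
After 3 (read(3)): returned 'P32', offset=18
After 4 (seek(-3, CUR)): offset=15
After 5 (seek(+6, CUR)): offset=21
After 6 (read(2)): returned '3B', offset=23
After 7 (read(4)): returned 'AGPO', offset=27
After 8 (read(2)): returned '37', offset=29
After 9 (seek(18, SET)): offset=18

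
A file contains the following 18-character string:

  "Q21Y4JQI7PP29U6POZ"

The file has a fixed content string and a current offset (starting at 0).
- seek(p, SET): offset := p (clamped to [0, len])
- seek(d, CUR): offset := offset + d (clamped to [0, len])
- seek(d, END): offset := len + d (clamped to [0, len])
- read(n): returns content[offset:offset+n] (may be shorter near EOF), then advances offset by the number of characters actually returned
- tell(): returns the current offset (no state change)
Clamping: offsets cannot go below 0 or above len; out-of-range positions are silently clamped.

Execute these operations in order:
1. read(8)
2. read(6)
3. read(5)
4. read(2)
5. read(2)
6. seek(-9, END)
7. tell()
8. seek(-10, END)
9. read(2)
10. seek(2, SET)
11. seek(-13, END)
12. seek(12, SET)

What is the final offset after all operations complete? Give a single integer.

Answer: 12

Derivation:
After 1 (read(8)): returned 'Q21Y4JQI', offset=8
After 2 (read(6)): returned '7PP29U', offset=14
After 3 (read(5)): returned '6POZ', offset=18
After 4 (read(2)): returned '', offset=18
After 5 (read(2)): returned '', offset=18
After 6 (seek(-9, END)): offset=9
After 7 (tell()): offset=9
After 8 (seek(-10, END)): offset=8
After 9 (read(2)): returned '7P', offset=10
After 10 (seek(2, SET)): offset=2
After 11 (seek(-13, END)): offset=5
After 12 (seek(12, SET)): offset=12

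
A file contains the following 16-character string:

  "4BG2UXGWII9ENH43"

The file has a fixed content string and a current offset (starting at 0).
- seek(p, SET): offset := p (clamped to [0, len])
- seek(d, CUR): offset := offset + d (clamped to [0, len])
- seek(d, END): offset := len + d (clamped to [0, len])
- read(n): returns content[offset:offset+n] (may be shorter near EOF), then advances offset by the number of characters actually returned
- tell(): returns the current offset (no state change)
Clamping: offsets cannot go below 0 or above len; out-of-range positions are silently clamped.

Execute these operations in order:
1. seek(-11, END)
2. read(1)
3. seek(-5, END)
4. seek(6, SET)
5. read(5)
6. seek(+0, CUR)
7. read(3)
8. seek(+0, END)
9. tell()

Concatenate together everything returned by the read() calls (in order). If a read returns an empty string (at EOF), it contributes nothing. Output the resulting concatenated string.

After 1 (seek(-11, END)): offset=5
After 2 (read(1)): returned 'X', offset=6
After 3 (seek(-5, END)): offset=11
After 4 (seek(6, SET)): offset=6
After 5 (read(5)): returned 'GWII9', offset=11
After 6 (seek(+0, CUR)): offset=11
After 7 (read(3)): returned 'ENH', offset=14
After 8 (seek(+0, END)): offset=16
After 9 (tell()): offset=16

Answer: XGWII9ENH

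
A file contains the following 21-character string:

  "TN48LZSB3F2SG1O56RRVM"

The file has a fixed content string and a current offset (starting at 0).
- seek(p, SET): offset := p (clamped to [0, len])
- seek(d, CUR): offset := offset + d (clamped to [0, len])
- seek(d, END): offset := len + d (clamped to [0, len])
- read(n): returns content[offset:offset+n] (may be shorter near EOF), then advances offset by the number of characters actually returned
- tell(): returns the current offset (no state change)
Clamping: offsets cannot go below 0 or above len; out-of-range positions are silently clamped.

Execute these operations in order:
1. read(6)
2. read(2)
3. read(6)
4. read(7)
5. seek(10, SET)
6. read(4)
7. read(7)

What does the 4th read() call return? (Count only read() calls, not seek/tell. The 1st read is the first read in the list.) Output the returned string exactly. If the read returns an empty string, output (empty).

Answer: O56RRVM

Derivation:
After 1 (read(6)): returned 'TN48LZ', offset=6
After 2 (read(2)): returned 'SB', offset=8
After 3 (read(6)): returned '3F2SG1', offset=14
After 4 (read(7)): returned 'O56RRVM', offset=21
After 5 (seek(10, SET)): offset=10
After 6 (read(4)): returned '2SG1', offset=14
After 7 (read(7)): returned 'O56RRVM', offset=21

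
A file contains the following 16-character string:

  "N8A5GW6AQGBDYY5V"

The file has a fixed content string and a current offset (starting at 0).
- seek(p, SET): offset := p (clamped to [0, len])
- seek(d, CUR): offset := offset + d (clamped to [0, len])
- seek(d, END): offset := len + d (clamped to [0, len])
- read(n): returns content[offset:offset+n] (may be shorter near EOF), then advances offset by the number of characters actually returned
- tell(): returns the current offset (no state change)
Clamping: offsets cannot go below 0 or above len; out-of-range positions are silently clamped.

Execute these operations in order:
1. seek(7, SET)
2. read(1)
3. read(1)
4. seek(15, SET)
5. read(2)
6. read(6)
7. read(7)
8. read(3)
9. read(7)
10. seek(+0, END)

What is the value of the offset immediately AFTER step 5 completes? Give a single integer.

Answer: 16

Derivation:
After 1 (seek(7, SET)): offset=7
After 2 (read(1)): returned 'A', offset=8
After 3 (read(1)): returned 'Q', offset=9
After 4 (seek(15, SET)): offset=15
After 5 (read(2)): returned 'V', offset=16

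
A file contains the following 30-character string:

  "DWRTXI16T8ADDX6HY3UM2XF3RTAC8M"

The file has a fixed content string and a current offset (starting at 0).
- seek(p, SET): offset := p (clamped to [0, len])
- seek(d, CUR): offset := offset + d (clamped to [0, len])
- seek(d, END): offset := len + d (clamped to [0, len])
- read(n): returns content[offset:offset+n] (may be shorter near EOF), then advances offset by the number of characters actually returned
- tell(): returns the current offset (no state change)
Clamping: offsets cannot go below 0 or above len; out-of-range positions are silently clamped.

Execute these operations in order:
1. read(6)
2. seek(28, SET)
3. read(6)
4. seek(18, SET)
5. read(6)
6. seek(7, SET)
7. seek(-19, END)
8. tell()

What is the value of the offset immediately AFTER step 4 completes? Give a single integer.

Answer: 18

Derivation:
After 1 (read(6)): returned 'DWRTXI', offset=6
After 2 (seek(28, SET)): offset=28
After 3 (read(6)): returned '8M', offset=30
After 4 (seek(18, SET)): offset=18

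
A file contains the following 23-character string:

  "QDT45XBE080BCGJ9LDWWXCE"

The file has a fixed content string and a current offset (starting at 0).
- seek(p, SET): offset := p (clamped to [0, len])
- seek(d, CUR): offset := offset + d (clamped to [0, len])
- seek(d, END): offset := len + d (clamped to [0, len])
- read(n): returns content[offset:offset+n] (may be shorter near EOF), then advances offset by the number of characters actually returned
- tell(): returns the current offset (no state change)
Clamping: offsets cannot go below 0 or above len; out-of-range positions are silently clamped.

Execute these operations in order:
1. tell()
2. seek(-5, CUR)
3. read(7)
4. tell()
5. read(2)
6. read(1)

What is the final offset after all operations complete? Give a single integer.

Answer: 10

Derivation:
After 1 (tell()): offset=0
After 2 (seek(-5, CUR)): offset=0
After 3 (read(7)): returned 'QDT45XB', offset=7
After 4 (tell()): offset=7
After 5 (read(2)): returned 'E0', offset=9
After 6 (read(1)): returned '8', offset=10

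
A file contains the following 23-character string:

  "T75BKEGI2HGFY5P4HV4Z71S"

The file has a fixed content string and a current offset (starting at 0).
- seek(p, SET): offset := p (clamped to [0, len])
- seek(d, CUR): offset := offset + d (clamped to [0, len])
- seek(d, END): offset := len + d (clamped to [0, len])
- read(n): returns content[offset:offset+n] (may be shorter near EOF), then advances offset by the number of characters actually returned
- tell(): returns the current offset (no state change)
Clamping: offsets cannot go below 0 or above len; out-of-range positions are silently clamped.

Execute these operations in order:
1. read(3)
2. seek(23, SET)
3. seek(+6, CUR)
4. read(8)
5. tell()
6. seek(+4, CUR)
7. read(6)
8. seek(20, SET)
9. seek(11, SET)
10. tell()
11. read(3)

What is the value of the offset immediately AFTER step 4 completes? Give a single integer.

After 1 (read(3)): returned 'T75', offset=3
After 2 (seek(23, SET)): offset=23
After 3 (seek(+6, CUR)): offset=23
After 4 (read(8)): returned '', offset=23

Answer: 23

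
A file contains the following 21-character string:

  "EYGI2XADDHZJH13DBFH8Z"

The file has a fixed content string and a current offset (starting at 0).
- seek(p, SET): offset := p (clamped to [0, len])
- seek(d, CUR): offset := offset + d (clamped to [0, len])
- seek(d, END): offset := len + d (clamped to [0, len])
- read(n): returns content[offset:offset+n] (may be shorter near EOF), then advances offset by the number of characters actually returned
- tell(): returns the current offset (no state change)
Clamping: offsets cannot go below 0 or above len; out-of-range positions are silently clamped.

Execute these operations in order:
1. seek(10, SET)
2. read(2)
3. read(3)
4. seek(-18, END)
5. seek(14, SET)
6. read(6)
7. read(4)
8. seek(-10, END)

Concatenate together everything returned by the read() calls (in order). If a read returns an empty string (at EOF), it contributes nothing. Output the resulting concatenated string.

After 1 (seek(10, SET)): offset=10
After 2 (read(2)): returned 'ZJ', offset=12
After 3 (read(3)): returned 'H13', offset=15
After 4 (seek(-18, END)): offset=3
After 5 (seek(14, SET)): offset=14
After 6 (read(6)): returned '3DBFH8', offset=20
After 7 (read(4)): returned 'Z', offset=21
After 8 (seek(-10, END)): offset=11

Answer: ZJH133DBFH8Z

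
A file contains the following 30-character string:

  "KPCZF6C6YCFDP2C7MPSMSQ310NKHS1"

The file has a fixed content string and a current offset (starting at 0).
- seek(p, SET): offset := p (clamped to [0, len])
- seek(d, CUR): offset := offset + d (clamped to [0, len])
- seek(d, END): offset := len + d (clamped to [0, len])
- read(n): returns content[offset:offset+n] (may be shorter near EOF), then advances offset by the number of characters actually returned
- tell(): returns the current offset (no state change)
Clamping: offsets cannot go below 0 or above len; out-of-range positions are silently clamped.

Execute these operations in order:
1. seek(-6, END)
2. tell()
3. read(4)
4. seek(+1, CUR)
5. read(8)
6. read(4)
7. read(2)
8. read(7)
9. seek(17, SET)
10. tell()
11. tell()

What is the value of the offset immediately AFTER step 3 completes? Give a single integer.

Answer: 28

Derivation:
After 1 (seek(-6, END)): offset=24
After 2 (tell()): offset=24
After 3 (read(4)): returned '0NKH', offset=28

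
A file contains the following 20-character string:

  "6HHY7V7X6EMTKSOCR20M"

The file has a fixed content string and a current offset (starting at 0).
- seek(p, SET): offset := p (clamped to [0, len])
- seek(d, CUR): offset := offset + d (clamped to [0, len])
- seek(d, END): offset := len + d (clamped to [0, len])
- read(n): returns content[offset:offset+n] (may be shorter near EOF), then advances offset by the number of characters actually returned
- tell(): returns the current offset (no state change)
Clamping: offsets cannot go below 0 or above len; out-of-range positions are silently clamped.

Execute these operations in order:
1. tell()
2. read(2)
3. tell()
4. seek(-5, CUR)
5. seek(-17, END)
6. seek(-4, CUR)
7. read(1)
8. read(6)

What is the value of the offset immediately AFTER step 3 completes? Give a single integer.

After 1 (tell()): offset=0
After 2 (read(2)): returned '6H', offset=2
After 3 (tell()): offset=2

Answer: 2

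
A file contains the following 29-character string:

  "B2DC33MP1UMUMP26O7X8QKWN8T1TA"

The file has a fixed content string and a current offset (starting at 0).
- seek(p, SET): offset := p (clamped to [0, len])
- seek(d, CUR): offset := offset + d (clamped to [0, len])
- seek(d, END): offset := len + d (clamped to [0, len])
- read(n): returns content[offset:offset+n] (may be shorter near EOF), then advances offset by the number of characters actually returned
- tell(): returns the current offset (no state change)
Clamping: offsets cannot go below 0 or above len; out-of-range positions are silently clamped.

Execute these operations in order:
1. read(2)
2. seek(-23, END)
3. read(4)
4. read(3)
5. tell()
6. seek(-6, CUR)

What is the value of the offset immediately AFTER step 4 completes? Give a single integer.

After 1 (read(2)): returned 'B2', offset=2
After 2 (seek(-23, END)): offset=6
After 3 (read(4)): returned 'MP1U', offset=10
After 4 (read(3)): returned 'MUM', offset=13

Answer: 13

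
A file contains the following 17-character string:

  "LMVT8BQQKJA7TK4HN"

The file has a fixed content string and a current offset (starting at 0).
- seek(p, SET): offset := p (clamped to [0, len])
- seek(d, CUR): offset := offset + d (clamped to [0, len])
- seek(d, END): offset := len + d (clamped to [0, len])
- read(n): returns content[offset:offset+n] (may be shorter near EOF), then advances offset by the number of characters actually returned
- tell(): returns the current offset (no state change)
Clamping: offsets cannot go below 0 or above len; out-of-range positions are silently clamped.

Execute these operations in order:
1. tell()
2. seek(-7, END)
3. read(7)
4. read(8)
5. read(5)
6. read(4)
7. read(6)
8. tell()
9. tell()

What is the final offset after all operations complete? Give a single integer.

Answer: 17

Derivation:
After 1 (tell()): offset=0
After 2 (seek(-7, END)): offset=10
After 3 (read(7)): returned 'A7TK4HN', offset=17
After 4 (read(8)): returned '', offset=17
After 5 (read(5)): returned '', offset=17
After 6 (read(4)): returned '', offset=17
After 7 (read(6)): returned '', offset=17
After 8 (tell()): offset=17
After 9 (tell()): offset=17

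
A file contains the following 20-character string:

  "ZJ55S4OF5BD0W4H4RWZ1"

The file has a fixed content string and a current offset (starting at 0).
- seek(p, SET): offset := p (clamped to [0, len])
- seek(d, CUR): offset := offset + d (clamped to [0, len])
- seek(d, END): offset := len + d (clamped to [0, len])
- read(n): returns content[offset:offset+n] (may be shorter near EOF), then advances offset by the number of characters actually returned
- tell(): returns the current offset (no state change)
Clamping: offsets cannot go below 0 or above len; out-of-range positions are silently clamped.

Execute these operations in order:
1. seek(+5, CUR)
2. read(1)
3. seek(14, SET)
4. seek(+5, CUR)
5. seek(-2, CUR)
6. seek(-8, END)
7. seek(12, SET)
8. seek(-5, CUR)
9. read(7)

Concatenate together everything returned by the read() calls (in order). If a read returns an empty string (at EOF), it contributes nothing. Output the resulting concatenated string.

Answer: 4F5BD0W4

Derivation:
After 1 (seek(+5, CUR)): offset=5
After 2 (read(1)): returned '4', offset=6
After 3 (seek(14, SET)): offset=14
After 4 (seek(+5, CUR)): offset=19
After 5 (seek(-2, CUR)): offset=17
After 6 (seek(-8, END)): offset=12
After 7 (seek(12, SET)): offset=12
After 8 (seek(-5, CUR)): offset=7
After 9 (read(7)): returned 'F5BD0W4', offset=14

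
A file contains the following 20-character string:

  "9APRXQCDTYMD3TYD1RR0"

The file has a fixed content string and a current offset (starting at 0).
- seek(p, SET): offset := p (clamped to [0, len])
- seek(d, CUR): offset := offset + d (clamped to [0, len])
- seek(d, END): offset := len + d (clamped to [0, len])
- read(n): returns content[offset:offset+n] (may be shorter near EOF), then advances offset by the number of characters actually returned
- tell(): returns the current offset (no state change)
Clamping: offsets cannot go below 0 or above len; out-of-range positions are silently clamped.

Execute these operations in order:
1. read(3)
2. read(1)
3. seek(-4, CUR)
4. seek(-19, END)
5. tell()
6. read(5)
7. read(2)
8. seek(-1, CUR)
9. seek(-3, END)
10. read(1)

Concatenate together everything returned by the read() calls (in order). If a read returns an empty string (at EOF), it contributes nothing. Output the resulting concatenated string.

Answer: 9APRAPRXQCDR

Derivation:
After 1 (read(3)): returned '9AP', offset=3
After 2 (read(1)): returned 'R', offset=4
After 3 (seek(-4, CUR)): offset=0
After 4 (seek(-19, END)): offset=1
After 5 (tell()): offset=1
After 6 (read(5)): returned 'APRXQ', offset=6
After 7 (read(2)): returned 'CD', offset=8
After 8 (seek(-1, CUR)): offset=7
After 9 (seek(-3, END)): offset=17
After 10 (read(1)): returned 'R', offset=18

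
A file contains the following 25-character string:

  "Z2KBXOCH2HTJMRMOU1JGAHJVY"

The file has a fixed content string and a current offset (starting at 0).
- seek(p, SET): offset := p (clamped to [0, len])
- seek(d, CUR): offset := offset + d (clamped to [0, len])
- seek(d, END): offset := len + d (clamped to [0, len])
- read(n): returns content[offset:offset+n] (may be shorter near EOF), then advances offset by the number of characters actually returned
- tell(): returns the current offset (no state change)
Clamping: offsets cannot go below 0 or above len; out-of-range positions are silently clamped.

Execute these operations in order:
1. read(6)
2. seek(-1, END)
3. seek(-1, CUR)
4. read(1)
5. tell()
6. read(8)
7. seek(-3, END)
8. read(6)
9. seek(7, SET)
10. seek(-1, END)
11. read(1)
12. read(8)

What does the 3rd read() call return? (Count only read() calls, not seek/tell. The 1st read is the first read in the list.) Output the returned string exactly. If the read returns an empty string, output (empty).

After 1 (read(6)): returned 'Z2KBXO', offset=6
After 2 (seek(-1, END)): offset=24
After 3 (seek(-1, CUR)): offset=23
After 4 (read(1)): returned 'V', offset=24
After 5 (tell()): offset=24
After 6 (read(8)): returned 'Y', offset=25
After 7 (seek(-3, END)): offset=22
After 8 (read(6)): returned 'JVY', offset=25
After 9 (seek(7, SET)): offset=7
After 10 (seek(-1, END)): offset=24
After 11 (read(1)): returned 'Y', offset=25
After 12 (read(8)): returned '', offset=25

Answer: Y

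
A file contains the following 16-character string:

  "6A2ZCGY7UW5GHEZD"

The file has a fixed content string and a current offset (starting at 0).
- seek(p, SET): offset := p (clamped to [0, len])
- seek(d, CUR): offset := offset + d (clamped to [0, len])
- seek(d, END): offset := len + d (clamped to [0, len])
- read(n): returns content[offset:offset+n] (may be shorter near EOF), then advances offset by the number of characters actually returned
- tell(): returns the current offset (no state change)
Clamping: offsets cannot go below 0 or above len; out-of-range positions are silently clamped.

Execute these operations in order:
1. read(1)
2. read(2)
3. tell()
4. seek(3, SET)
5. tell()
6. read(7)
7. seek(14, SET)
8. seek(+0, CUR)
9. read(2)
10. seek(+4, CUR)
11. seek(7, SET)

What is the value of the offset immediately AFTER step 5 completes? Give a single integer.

Answer: 3

Derivation:
After 1 (read(1)): returned '6', offset=1
After 2 (read(2)): returned 'A2', offset=3
After 3 (tell()): offset=3
After 4 (seek(3, SET)): offset=3
After 5 (tell()): offset=3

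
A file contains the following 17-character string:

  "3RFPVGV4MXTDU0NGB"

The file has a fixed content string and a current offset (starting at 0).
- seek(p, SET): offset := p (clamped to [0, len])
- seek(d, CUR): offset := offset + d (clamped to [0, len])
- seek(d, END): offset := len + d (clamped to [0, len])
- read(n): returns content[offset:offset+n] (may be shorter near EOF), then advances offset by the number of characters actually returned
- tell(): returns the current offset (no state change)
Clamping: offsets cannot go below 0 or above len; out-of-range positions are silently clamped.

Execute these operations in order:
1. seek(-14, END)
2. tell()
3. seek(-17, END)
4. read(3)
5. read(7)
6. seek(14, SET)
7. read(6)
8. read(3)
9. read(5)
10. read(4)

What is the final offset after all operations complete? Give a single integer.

Answer: 17

Derivation:
After 1 (seek(-14, END)): offset=3
After 2 (tell()): offset=3
After 3 (seek(-17, END)): offset=0
After 4 (read(3)): returned '3RF', offset=3
After 5 (read(7)): returned 'PVGV4MX', offset=10
After 6 (seek(14, SET)): offset=14
After 7 (read(6)): returned 'NGB', offset=17
After 8 (read(3)): returned '', offset=17
After 9 (read(5)): returned '', offset=17
After 10 (read(4)): returned '', offset=17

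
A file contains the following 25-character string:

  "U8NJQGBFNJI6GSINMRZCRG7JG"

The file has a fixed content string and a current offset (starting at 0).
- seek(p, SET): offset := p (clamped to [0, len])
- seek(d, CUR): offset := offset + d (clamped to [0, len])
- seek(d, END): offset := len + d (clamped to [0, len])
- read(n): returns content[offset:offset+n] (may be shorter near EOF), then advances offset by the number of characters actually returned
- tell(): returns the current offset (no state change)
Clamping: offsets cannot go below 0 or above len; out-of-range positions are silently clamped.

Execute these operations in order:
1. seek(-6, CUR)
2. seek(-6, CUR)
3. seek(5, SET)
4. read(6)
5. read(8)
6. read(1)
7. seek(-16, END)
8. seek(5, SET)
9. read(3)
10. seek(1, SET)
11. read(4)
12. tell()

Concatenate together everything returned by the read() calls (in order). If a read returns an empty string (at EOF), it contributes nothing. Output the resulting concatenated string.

Answer: GBFNJI6GSINMRZCGBF8NJQ

Derivation:
After 1 (seek(-6, CUR)): offset=0
After 2 (seek(-6, CUR)): offset=0
After 3 (seek(5, SET)): offset=5
After 4 (read(6)): returned 'GBFNJI', offset=11
After 5 (read(8)): returned '6GSINMRZ', offset=19
After 6 (read(1)): returned 'C', offset=20
After 7 (seek(-16, END)): offset=9
After 8 (seek(5, SET)): offset=5
After 9 (read(3)): returned 'GBF', offset=8
After 10 (seek(1, SET)): offset=1
After 11 (read(4)): returned '8NJQ', offset=5
After 12 (tell()): offset=5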